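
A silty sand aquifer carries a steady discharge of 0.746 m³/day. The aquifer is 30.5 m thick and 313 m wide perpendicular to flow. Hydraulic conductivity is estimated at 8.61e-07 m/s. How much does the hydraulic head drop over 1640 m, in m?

Convert K: 8.61e-07 m/s × 86400 = 0.07439 m/day.
Cross-sectional area A = 313 × 30.5 = 9546 m².
From Q = K·A·i, i = Q / (K·A) = 0.746 / (0.07439 × 9546) = 0.001050.
Head loss Δh = i · L = 0.001050 × 1640 = 1.723 m.

1.72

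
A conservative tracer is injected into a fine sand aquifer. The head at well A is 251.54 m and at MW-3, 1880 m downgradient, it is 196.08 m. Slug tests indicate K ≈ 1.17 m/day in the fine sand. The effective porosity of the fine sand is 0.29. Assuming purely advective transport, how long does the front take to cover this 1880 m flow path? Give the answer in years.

Hydraulic gradient i = (251.54 − 196.08) / 1880 = 55.46 / 1880 = 0.02950.
Darcy flux q = K · i = 1.170 × 0.02950 = 0.03451 m/day.
Seepage velocity v = q / n_e = 0.03451 / 0.29 = 0.1190 m/day.
Travel time t = L / v = 1880 / 0.1190 = 15796 days = 43.25 years.

43.2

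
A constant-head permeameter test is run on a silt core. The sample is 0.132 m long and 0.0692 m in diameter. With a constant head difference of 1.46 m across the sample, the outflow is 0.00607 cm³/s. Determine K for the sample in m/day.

Cross-sectional area A = π·(d/2)² = π × (0.0692/2)² = 0.003761 m².
Convert discharge: 0.00607 cm³/s = 6.070e-09 m³/s.
Darcy's law rearranged: K = Q·L / (A·Δh) = 6.070e-09 × 0.132 / (0.003761 × 1.46) = 1.459e-07 m/s = 0.01261 m/day.

0.0126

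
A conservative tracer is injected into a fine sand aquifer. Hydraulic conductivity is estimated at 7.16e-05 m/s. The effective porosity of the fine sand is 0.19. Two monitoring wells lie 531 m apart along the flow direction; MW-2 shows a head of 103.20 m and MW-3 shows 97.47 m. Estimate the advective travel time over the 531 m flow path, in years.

Convert K: 7.16e-05 m/s × 86400 = 6.186 m/day.
Hydraulic gradient i = (103.20 − 97.47) / 531 = 5.73 / 531 = 0.01079.
Darcy flux q = K · i = 6.186 × 0.01079 = 0.06676 m/day.
Seepage velocity v = q / n_e = 0.06676 / 0.19 = 0.3513 m/day.
Travel time t = L / v = 531 / 0.3513 = 1511 days = 4.138 years.

4.14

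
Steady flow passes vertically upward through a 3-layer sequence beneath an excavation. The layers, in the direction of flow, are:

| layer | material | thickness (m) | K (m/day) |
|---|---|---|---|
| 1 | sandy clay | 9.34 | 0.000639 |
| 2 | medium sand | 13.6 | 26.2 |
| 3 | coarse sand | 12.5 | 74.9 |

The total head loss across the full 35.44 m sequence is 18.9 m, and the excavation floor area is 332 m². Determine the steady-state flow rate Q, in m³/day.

Flow is perpendicular to layering, so the layers act in series and the equivalent K is the thickness-weighted harmonic mean.
Total thickness L = 9.34 + 13.6 + 12.5 = 35.44 m.
Σ(b_i/K_i) = 9.34/0.000639 + 13.6/26.2 + 12.5/74.9 = 14617 d.
K_eq = L / Σ(b_i/K_i) = 35.44 / 14617 = 0.002425 m/day.
Q = K_eq · A · (Δh/L) = 0.002425 × 332 × (18.9/35.44) = 0.4293 m³/day.

0.429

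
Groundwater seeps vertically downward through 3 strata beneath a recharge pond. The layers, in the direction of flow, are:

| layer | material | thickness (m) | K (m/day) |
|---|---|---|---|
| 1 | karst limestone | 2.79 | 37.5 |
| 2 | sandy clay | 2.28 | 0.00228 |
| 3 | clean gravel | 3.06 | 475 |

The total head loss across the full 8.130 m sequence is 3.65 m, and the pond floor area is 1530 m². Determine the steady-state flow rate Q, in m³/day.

5.58

Flow is perpendicular to layering, so the layers act in series and the equivalent K is the thickness-weighted harmonic mean.
Total thickness L = 2.79 + 2.28 + 3.06 = 8.130 m.
Σ(b_i/K_i) = 2.79/37.5 + 2.28/0.00228 + 3.06/475 = 1000 d.
K_eq = L / Σ(b_i/K_i) = 8.130 / 1000 = 0.008129 m/day.
Q = K_eq · A · (Δh/L) = 0.008129 × 1530 × (3.65/8.130) = 5.584 m³/day.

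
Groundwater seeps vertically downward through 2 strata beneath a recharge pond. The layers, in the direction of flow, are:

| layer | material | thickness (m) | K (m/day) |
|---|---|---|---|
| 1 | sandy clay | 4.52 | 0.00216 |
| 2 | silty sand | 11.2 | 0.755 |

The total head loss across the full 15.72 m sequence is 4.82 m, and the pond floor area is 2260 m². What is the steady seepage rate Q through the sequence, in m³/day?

Flow is perpendicular to layering, so the layers act in series and the equivalent K is the thickness-weighted harmonic mean.
Total thickness L = 4.52 + 11.2 = 15.72 m.
Σ(b_i/K_i) = 4.52/0.00216 + 11.2/0.755 = 2107 d.
K_eq = L / Σ(b_i/K_i) = 15.72 / 2107 = 0.007459 m/day.
Q = K_eq · A · (Δh/L) = 0.007459 × 2260 × (4.82/15.72) = 5.169 m³/day.

5.17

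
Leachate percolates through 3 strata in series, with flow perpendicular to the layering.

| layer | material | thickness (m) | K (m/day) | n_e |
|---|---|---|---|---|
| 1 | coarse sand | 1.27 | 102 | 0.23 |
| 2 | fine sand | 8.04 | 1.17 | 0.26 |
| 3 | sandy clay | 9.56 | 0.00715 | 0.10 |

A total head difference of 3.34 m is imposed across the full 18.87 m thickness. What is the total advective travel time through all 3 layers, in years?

3.68

With flow normal to the layers, continuity requires the same specific discharge q through every layer.
Σ(b_i/K_i) = 1.27/102 + 8.04/1.17 + 9.56/0.00715 = 1344 d.
q = Δh / Σ(b_i/K_i) = 3.34 / 1344 = 0.002485 m/day.
In each layer the seepage velocity is v_i = q/n_i, so the layer transit time is t_i = b_i·n_i / q:
  layer 1 (coarse sand): t_1 = 1.27 × 0.23 / 0.002485 = 117.5 d
  layer 2 (fine sand): t_2 = 8.04 × 0.26 / 0.002485 = 841.1 d
  layer 3 (sandy clay): t_3 = 9.56 × 0.10 / 0.002485 = 384.7 d
Total t = Σ t_i = 1343 days = 3.678 years.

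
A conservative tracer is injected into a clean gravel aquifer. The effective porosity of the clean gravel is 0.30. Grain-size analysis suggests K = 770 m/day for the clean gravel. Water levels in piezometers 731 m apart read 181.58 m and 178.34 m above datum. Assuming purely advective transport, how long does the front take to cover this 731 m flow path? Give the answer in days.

Hydraulic gradient i = (181.58 − 178.34) / 731 = 3.24 / 731 = 0.004432.
Darcy flux q = K · i = 770.0 × 0.004432 = 3.413 m/day.
Seepage velocity v = q / n_e = 3.413 / 0.30 = 11.38 m/day.
Travel time t = L / v = 731 / 11.38 = 64.26 days.

64.3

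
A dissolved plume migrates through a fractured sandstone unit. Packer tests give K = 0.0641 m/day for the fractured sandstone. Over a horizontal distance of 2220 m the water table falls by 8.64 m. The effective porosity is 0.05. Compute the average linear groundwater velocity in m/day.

0.00499

Hydraulic gradient i = Δh / L = 8.64 / 2220 = 0.003892.
Darcy flux q = K · i = 0.06410 × 0.003892 = 0.0002495 m/day.
Seepage velocity v = q / n_e = 0.0002495 / 0.05 = 0.004989 m/day.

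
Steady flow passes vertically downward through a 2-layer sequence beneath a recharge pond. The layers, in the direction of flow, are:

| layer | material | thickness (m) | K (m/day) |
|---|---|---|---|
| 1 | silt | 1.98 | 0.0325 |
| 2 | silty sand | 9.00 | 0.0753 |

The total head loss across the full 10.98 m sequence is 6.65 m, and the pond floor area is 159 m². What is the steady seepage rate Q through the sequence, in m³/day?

5.86

Flow is perpendicular to layering, so the layers act in series and the equivalent K is the thickness-weighted harmonic mean.
Total thickness L = 1.98 + 9.00 = 10.98 m.
Σ(b_i/K_i) = 1.98/0.0325 + 9.00/0.0753 = 180.4 d.
K_eq = L / Σ(b_i/K_i) = 10.98 / 180.4 = 0.06085 m/day.
Q = K_eq · A · (Δh/L) = 0.06085 × 159 × (6.65/10.98) = 5.860 m³/day.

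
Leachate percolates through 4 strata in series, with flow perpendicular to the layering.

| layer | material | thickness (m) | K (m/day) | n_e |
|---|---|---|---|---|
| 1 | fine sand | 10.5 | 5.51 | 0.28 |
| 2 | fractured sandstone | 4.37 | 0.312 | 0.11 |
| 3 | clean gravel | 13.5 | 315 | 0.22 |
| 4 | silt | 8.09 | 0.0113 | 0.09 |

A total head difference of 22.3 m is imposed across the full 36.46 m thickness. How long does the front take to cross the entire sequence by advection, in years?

0.640

With flow normal to the layers, continuity requires the same specific discharge q through every layer.
Σ(b_i/K_i) = 10.5/5.51 + 4.37/0.312 + 13.5/315 + 8.09/0.0113 = 731.9 d.
q = Δh / Σ(b_i/K_i) = 22.3 / 731.9 = 0.03047 m/day.
In each layer the seepage velocity is v_i = q/n_i, so the layer transit time is t_i = b_i·n_i / q:
  layer 1 (fine sand): t_1 = 10.5 × 0.28 / 0.03047 = 96.49 d
  layer 2 (fractured sandstone): t_2 = 4.37 × 0.11 / 0.03047 = 15.78 d
  layer 3 (clean gravel): t_3 = 13.5 × 0.22 / 0.03047 = 97.48 d
  layer 4 (silt): t_4 = 8.09 × 0.09 / 0.03047 = 23.90 d
Total t = Σ t_i = 233.6 days = 0.6397 years.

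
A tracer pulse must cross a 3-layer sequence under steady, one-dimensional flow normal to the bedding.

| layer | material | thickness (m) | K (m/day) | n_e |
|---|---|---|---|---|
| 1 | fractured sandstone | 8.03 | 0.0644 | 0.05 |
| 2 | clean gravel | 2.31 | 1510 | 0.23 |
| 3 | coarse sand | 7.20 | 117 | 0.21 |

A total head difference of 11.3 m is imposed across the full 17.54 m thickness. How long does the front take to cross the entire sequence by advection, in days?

With flow normal to the layers, continuity requires the same specific discharge q through every layer.
Σ(b_i/K_i) = 8.03/0.0644 + 2.31/1510 + 7.20/117 = 124.8 d.
q = Δh / Σ(b_i/K_i) = 11.3 / 124.8 = 0.09058 m/day.
In each layer the seepage velocity is v_i = q/n_i, so the layer transit time is t_i = b_i·n_i / q:
  layer 1 (fractured sandstone): t_1 = 8.03 × 0.05 / 0.09058 = 4.433 d
  layer 2 (clean gravel): t_2 = 2.31 × 0.23 / 0.09058 = 5.866 d
  layer 3 (coarse sand): t_3 = 7.20 × 0.21 / 0.09058 = 16.69 d
Total t = Σ t_i = 26.99 days.

27.0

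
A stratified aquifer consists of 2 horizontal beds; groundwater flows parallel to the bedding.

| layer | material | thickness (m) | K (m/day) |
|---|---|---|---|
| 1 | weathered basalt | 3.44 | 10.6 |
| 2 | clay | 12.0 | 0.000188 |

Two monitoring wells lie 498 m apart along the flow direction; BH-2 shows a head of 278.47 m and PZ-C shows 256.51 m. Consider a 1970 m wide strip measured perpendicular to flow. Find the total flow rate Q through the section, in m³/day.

3170

Flow is parallel to layering, so each bed carries its own Darcy discharge and the transmissivities add.
Σ(K_i·b_i) = 10.6×3.44 + 0.000188×12.0 = 36.47 m²/day.
Hydraulic gradient i = (278.47 − 256.51) / 498 = 21.96 / 498 = 0.04410.
Q = Σ(K_i·b_i) · W · i = 36.47 × 1970 × 0.04410 = 3168 m³/day.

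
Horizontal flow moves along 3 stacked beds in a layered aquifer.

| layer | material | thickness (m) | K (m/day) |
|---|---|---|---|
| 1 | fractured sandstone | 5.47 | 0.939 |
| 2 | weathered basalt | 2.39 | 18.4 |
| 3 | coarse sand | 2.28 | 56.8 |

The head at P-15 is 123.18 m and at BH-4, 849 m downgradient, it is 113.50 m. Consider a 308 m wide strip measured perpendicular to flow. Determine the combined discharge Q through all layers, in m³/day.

627

Flow is parallel to layering, so each bed carries its own Darcy discharge and the transmissivities add.
Σ(K_i·b_i) = 0.939×5.47 + 18.4×2.39 + 56.8×2.28 = 178.6 m²/day.
Hydraulic gradient i = (123.18 − 113.50) / 849 = 9.68 / 849 = 0.01140.
Q = Σ(K_i·b_i) · W · i = 178.6 × 308 × 0.01140 = 627.2 m³/day.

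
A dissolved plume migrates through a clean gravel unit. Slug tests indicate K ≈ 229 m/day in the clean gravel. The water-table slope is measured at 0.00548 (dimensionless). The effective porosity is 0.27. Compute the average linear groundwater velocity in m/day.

4.65

Hydraulic gradient i = 0.00548.
Darcy flux q = K · i = 229.0 × 0.005480 = 1.255 m/day.
Seepage velocity v = q / n_e = 1.255 / 0.27 = 4.648 m/day.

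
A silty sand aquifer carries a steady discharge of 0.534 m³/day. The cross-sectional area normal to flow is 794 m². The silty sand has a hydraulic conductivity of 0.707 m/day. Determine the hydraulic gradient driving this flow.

From Q = K·A·i, i = Q / (K·A) = 0.534 / (0.7070 × 794.0) = 0.0009513.

0.000951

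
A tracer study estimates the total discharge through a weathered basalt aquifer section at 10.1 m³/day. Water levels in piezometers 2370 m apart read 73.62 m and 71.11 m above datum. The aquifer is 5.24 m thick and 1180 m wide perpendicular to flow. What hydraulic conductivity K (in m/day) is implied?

1.54

Cross-sectional area A = 1180 × 5.24 = 6183 m².
Hydraulic gradient i = (73.62 − 71.11) / 2370 = 2.51 / 2370 = 0.001059.
From Q = K·A·i, K = Q / (A·i) = 10.1 / (6183 × 0.001059) = 1.542 m/day.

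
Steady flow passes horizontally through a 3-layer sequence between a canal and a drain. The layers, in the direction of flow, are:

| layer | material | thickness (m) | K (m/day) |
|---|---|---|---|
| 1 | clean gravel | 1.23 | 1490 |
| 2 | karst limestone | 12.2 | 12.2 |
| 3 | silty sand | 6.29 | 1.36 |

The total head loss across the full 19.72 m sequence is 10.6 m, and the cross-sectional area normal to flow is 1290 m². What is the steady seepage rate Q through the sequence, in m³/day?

2430

Flow is perpendicular to layering, so the layers act in series and the equivalent K is the thickness-weighted harmonic mean.
Total thickness L = 1.23 + 12.2 + 6.29 = 19.72 m.
Σ(b_i/K_i) = 1.23/1490 + 12.2/12.2 + 6.29/1.36 = 5.626 d.
K_eq = L / Σ(b_i/K_i) = 19.72 / 5.626 = 3.505 m/day.
Q = K_eq · A · (Δh/L) = 3.505 × 1290 × (10.6/19.72) = 2431 m³/day.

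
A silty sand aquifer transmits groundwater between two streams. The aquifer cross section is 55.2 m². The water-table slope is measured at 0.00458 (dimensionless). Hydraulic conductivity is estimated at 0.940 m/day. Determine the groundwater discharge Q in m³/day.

Hydraulic gradient i = 0.00458.
Darcy's law: Q = K · A · i = 0.9400 × 55.20 × 0.004580 = 0.2376 m³/day.

0.238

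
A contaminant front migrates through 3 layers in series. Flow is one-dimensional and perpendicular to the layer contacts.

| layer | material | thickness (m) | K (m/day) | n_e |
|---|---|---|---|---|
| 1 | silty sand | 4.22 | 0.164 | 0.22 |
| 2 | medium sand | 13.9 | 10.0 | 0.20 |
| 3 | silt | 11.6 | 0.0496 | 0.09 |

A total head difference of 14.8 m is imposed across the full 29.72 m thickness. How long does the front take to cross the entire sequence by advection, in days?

With flow normal to the layers, continuity requires the same specific discharge q through every layer.
Σ(b_i/K_i) = 4.22/0.164 + 13.9/10.0 + 11.6/0.0496 = 261.0 d.
q = Δh / Σ(b_i/K_i) = 14.8 / 261.0 = 0.05671 m/day.
In each layer the seepage velocity is v_i = q/n_i, so the layer transit time is t_i = b_i·n_i / q:
  layer 1 (silty sand): t_1 = 4.22 × 0.22 / 0.05671 = 16.37 d
  layer 2 (medium sand): t_2 = 13.9 × 0.20 / 0.05671 = 49.02 d
  layer 3 (silt): t_3 = 11.6 × 0.09 / 0.05671 = 18.41 d
Total t = Σ t_i = 83.81 days.

83.8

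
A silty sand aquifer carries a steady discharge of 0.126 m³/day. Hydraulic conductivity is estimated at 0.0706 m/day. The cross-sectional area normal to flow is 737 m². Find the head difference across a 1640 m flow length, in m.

From Q = K·A·i, i = Q / (K·A) = 0.126 / (0.07060 × 737.0) = 0.002422.
Head loss Δh = i · L = 0.002422 × 1640 = 3.971 m.

3.97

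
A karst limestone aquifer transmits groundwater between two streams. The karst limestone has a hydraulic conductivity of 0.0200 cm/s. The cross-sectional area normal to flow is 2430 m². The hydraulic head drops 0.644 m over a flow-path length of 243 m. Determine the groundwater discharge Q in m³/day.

111

Convert K: 0.0200 cm/s × 864 = 17.28 m/day.
Hydraulic gradient i = Δh / L = 0.644 / 243 = 0.002650.
Darcy's law: Q = K · A · i = 17.28 × 2430 × 0.002650 = 111.3 m³/day.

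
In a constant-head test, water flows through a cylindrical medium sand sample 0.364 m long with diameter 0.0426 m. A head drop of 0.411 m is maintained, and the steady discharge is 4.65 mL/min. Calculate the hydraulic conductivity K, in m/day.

Cross-sectional area A = π·(d/2)² = π × (0.0426/2)² = 0.001425 m².
Convert discharge: 4.65 mL/min = 7.750e-08 m³/s.
Darcy's law rearranged: K = Q·L / (A·Δh) = 7.750e-08 × 0.364 / (0.001425 × 0.411) = 4.816e-05 m/s = 4.161 m/day.

4.16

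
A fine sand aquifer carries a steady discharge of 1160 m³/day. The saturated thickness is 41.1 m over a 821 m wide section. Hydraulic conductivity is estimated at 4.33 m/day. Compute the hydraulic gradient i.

Cross-sectional area A = 821 × 41.1 = 33743 m².
From Q = K·A·i, i = Q / (K·A) = 1160 / (4.330 × 33743) = 0.007939.

0.00794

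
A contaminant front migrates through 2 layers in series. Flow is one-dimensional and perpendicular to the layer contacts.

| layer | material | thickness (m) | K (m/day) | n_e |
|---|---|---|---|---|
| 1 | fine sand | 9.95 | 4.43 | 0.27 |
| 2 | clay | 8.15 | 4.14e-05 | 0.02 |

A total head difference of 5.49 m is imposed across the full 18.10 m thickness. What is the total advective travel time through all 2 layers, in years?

280

With flow normal to the layers, continuity requires the same specific discharge q through every layer.
Σ(b_i/K_i) = 9.95/4.43 + 8.15/4.14e-05 = 1.969e+05 d.
q = Δh / Σ(b_i/K_i) = 5.49 / 1.969e+05 = 2.789e-05 m/day.
In each layer the seepage velocity is v_i = q/n_i, so the layer transit time is t_i = b_i·n_i / q:
  layer 1 (fine sand): t_1 = 9.95 × 0.27 / 2.789e-05 = 96333 d
  layer 2 (clay): t_2 = 8.15 × 0.02 / 2.789e-05 = 5845 d
Total t = Σ t_i = 1.022e+05 days = 279.7 years.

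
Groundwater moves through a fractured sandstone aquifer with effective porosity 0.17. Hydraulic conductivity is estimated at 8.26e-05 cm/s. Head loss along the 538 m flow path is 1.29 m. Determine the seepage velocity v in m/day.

Convert K: 8.26e-05 cm/s × 864 = 0.07137 m/day.
Hydraulic gradient i = Δh / L = 1.29 / 538 = 0.002398.
Darcy flux q = K · i = 0.07137 × 0.002398 = 0.0001711 m/day.
Seepage velocity v = q / n_e = 0.0001711 / 0.17 = 0.001007 m/day.

0.00101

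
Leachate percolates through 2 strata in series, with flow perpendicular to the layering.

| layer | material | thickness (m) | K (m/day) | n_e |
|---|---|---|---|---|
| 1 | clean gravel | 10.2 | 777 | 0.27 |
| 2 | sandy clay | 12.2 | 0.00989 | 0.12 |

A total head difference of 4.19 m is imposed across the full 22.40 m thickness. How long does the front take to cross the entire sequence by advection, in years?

With flow normal to the layers, continuity requires the same specific discharge q through every layer.
Σ(b_i/K_i) = 10.2/777 + 12.2/0.00989 = 1234 d.
q = Δh / Σ(b_i/K_i) = 4.19 / 1234 = 0.003397 m/day.
In each layer the seepage velocity is v_i = q/n_i, so the layer transit time is t_i = b_i·n_i / q:
  layer 1 (clean gravel): t_1 = 10.2 × 0.27 / 0.003397 = 810.8 d
  layer 2 (sandy clay): t_2 = 12.2 × 0.12 / 0.003397 = 431.0 d
Total t = Σ t_i = 1242 days = 3.400 years.

3.40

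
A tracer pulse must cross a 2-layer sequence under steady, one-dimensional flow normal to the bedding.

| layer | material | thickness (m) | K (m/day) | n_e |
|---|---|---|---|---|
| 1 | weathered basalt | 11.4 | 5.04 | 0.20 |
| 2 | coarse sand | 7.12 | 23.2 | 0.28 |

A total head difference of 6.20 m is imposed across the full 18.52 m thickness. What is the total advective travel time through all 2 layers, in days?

1.77

With flow normal to the layers, continuity requires the same specific discharge q through every layer.
Σ(b_i/K_i) = 11.4/5.04 + 7.12/23.2 = 2.569 d.
q = Δh / Σ(b_i/K_i) = 6.20 / 2.569 = 2.414 m/day.
In each layer the seepage velocity is v_i = q/n_i, so the layer transit time is t_i = b_i·n_i / q:
  layer 1 (weathered basalt): t_1 = 11.4 × 0.20 / 2.414 = 0.9447 d
  layer 2 (coarse sand): t_2 = 7.12 × 0.28 / 2.414 = 0.8260 d
Total t = Σ t_i = 1.771 days.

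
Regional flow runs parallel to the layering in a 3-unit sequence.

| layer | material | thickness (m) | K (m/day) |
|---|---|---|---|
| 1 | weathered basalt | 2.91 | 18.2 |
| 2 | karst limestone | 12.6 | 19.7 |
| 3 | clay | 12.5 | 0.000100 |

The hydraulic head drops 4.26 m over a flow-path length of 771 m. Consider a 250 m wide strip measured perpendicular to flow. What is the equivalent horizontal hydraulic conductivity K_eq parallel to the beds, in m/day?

Flow is parallel to layering, so each bed carries its own Darcy discharge and the transmissivities add.
Σ(K_i·b_i) = 18.2×2.91 + 19.7×12.6 + 0.000100×12.5 = 301.2 m²/day.
Total thickness b = 28.01 m, so K_eq = Σ(K_i·b_i)/b = 10.75 m/day.

10.8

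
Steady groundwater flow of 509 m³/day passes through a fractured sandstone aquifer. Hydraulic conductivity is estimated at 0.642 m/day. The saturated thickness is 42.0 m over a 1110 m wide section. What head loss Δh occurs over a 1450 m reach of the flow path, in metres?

24.7

Cross-sectional area A = 1110 × 42.0 = 46620 m².
From Q = K·A·i, i = Q / (K·A) = 509 / (0.6420 × 46620) = 0.01701.
Head loss Δh = i · L = 0.01701 × 1450 = 24.66 m.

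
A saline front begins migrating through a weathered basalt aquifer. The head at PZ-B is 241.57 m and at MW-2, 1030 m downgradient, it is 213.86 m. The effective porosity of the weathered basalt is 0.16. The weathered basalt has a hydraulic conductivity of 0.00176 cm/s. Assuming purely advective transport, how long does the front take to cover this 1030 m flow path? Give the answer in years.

Convert K: 0.00176 cm/s × 864 = 1.521 m/day.
Hydraulic gradient i = (241.57 − 213.86) / 1030 = 27.71 / 1030 = 0.02690.
Darcy flux q = K · i = 1.521 × 0.02690 = 0.04091 m/day.
Seepage velocity v = q / n_e = 0.04091 / 0.16 = 0.2557 m/day.
Travel time t = L / v = 1030 / 0.2557 = 4028 days = 11.03 years.

11.0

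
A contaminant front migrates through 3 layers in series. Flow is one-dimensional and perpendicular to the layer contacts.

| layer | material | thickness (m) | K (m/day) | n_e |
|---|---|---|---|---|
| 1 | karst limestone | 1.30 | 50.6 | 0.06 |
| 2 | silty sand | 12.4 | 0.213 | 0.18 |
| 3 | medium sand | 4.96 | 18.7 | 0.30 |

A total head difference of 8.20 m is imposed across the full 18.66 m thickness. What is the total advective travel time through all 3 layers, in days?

27.1

With flow normal to the layers, continuity requires the same specific discharge q through every layer.
Σ(b_i/K_i) = 1.30/50.6 + 12.4/0.213 + 4.96/18.7 = 58.51 d.
q = Δh / Σ(b_i/K_i) = 8.20 / 58.51 = 0.1402 m/day.
In each layer the seepage velocity is v_i = q/n_i, so the layer transit time is t_i = b_i·n_i / q:
  layer 1 (karst limestone): t_1 = 1.30 × 0.06 / 0.1402 = 0.5565 d
  layer 2 (silty sand): t_2 = 12.4 × 0.18 / 0.1402 = 15.93 d
  layer 3 (medium sand): t_3 = 4.96 × 0.30 / 0.1402 = 10.62 d
Total t = Σ t_i = 27.10 days.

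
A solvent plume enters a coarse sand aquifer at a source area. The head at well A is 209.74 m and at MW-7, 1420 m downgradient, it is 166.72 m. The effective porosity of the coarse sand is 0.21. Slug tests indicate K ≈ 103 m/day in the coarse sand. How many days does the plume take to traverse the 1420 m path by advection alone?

95.6

Hydraulic gradient i = (209.74 − 166.72) / 1420 = 43.02 / 1420 = 0.03030.
Darcy flux q = K · i = 103.0 × 0.03030 = 3.120 m/day.
Seepage velocity v = q / n_e = 3.120 / 0.21 = 14.86 m/day.
Travel time t = L / v = 1420 / 14.86 = 95.56 days.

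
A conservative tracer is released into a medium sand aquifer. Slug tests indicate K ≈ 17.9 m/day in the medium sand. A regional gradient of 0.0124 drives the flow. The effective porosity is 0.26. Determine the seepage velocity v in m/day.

0.854

Hydraulic gradient i = 0.0124.
Darcy flux q = K · i = 17.90 × 0.01240 = 0.2220 m/day.
Seepage velocity v = q / n_e = 0.2220 / 0.26 = 0.8537 m/day.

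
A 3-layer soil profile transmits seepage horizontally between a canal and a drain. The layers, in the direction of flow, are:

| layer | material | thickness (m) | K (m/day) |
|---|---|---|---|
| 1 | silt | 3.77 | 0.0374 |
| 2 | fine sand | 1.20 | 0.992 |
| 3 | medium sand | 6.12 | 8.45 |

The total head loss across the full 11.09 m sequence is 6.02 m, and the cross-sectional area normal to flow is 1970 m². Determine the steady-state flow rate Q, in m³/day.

115

Flow is perpendicular to layering, so the layers act in series and the equivalent K is the thickness-weighted harmonic mean.
Total thickness L = 3.77 + 1.20 + 6.12 = 11.09 m.
Σ(b_i/K_i) = 3.77/0.0374 + 1.20/0.992 + 6.12/8.45 = 102.7 d.
K_eq = L / Σ(b_i/K_i) = 11.09 / 102.7 = 0.1079 m/day.
Q = K_eq · A · (Δh/L) = 0.1079 × 1970 × (6.02/11.09) = 115.4 m³/day.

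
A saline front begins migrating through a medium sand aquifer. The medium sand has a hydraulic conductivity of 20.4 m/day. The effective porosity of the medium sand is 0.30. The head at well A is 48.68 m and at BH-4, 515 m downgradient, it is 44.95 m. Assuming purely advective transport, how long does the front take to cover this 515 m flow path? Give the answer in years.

2.86

Hydraulic gradient i = (48.68 − 44.95) / 515 = 3.73 / 515 = 0.007243.
Darcy flux q = K · i = 20.40 × 0.007243 = 0.1478 m/day.
Seepage velocity v = q / n_e = 0.1478 / 0.30 = 0.4925 m/day.
Travel time t = L / v = 515 / 0.4925 = 1046 days = 2.863 years.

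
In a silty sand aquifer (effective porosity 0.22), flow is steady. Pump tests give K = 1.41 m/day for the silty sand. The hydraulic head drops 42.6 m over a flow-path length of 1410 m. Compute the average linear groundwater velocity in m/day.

Hydraulic gradient i = Δh / L = 42.6 / 1410 = 0.03021.
Darcy flux q = K · i = 1.410 × 0.03021 = 0.04260 m/day.
Seepage velocity v = q / n_e = 0.04260 / 0.22 = 0.1936 m/day.

0.194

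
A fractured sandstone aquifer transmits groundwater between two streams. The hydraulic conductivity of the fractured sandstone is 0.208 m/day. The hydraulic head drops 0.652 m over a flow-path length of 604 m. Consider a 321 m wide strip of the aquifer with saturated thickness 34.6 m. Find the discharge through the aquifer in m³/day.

2.49

Cross-sectional area A = 321 × 34.6 = 11107 m².
Hydraulic gradient i = Δh / L = 0.652 / 604 = 0.001079.
Darcy's law: Q = K · A · i = 0.2080 × 11107 × 0.001079 = 2.494 m³/day.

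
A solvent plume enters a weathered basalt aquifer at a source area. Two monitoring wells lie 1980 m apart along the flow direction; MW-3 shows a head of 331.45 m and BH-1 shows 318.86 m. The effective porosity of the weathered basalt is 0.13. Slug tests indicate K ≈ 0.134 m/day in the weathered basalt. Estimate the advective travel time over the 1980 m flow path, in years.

Hydraulic gradient i = (331.45 − 318.86) / 1980 = 12.59 / 1980 = 0.006359.
Darcy flux q = K · i = 0.1340 × 0.006359 = 0.0008521 m/day.
Seepage velocity v = q / n_e = 0.0008521 / 0.13 = 0.006554 m/day.
Travel time t = L / v = 1980 / 0.006554 = 3.021e+05 days = 827.1 years.

827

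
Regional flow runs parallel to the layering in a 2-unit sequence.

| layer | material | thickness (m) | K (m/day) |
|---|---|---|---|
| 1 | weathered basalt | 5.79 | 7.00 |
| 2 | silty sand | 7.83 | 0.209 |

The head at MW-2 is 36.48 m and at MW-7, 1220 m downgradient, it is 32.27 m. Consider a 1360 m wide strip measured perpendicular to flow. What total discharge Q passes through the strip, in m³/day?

Flow is parallel to layering, so each bed carries its own Darcy discharge and the transmissivities add.
Σ(K_i·b_i) = 7.00×5.79 + 0.209×7.83 = 42.17 m²/day.
Hydraulic gradient i = (36.48 − 32.27) / 1220 = 4.21 / 1220 = 0.003451.
Q = Σ(K_i·b_i) · W · i = 42.17 × 1360 × 0.003451 = 197.9 m³/day.

198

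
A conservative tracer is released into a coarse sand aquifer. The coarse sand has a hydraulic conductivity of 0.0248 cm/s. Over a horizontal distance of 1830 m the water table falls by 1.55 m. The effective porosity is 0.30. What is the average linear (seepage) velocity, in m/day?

Convert K: 0.0248 cm/s × 864 = 21.43 m/day.
Hydraulic gradient i = Δh / L = 1.55 / 1830 = 0.0008470.
Darcy flux q = K · i = 21.43 × 0.0008470 = 0.01815 m/day.
Seepage velocity v = q / n_e = 0.01815 / 0.30 = 0.06050 m/day.

0.0605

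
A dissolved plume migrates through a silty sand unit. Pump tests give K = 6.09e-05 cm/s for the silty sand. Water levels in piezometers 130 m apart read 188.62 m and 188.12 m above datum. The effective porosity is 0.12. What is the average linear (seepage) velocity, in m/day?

Convert K: 6.09e-05 cm/s × 864 = 0.05262 m/day.
Hydraulic gradient i = (188.62 − 188.12) / 130 = 0.5 / 130 = 0.003846.
Darcy flux q = K · i = 0.05262 × 0.003846 = 0.0002024 m/day.
Seepage velocity v = q / n_e = 0.0002024 / 0.12 = 0.001686 m/day.

0.00169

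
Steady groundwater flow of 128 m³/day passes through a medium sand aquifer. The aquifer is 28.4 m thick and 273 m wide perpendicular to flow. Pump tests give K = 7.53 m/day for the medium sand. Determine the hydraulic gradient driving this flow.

Cross-sectional area A = 273 × 28.4 = 7753 m².
From Q = K·A·i, i = Q / (K·A) = 128 / (7.530 × 7753) = 0.002192.

0.00219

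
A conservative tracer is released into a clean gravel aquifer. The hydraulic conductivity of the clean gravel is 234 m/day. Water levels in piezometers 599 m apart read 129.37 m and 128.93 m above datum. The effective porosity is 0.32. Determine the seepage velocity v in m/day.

0.537

Hydraulic gradient i = (129.37 − 128.93) / 599 = 0.44 / 599 = 0.0007346.
Darcy flux q = K · i = 234.0 × 0.0007346 = 0.1719 m/day.
Seepage velocity v = q / n_e = 0.1719 / 0.32 = 0.5371 m/day.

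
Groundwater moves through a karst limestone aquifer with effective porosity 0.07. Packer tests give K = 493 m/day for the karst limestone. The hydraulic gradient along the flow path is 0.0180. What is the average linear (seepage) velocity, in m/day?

Hydraulic gradient i = 0.0180.
Darcy flux q = K · i = 493.0 × 0.01800 = 8.874 m/day.
Seepage velocity v = q / n_e = 8.874 / 0.07 = 126.8 m/day.

127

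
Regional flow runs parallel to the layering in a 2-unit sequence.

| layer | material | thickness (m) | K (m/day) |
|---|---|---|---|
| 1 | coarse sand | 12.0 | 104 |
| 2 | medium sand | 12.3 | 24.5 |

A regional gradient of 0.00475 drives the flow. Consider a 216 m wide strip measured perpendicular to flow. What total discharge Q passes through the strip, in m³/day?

1590

Flow is parallel to layering, so each bed carries its own Darcy discharge and the transmissivities add.
Σ(K_i·b_i) = 104×12.0 + 24.5×12.3 = 1549 m²/day.
Hydraulic gradient i = 0.00475.
Q = Σ(K_i·b_i) · W · i = 1549 × 216 × 0.004750 = 1590 m³/day.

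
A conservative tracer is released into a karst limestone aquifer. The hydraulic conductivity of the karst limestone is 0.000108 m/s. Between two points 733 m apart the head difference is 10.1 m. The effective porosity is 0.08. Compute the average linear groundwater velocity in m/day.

1.61

Convert K: 0.000108 m/s × 86400 = 9.331 m/day.
Hydraulic gradient i = Δh / L = 10.1 / 733 = 0.01378.
Darcy flux q = K · i = 9.331 × 0.01378 = 0.1286 m/day.
Seepage velocity v = q / n_e = 0.1286 / 0.08 = 1.607 m/day.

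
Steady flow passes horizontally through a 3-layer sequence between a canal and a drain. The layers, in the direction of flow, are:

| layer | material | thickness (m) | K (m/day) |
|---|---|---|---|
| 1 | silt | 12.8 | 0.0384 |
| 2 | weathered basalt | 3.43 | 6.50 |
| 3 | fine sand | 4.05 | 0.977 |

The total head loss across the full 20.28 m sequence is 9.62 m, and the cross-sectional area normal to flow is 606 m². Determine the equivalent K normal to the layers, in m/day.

Flow is perpendicular to layering, so the layers act in series and the equivalent K is the thickness-weighted harmonic mean.
Total thickness L = 12.8 + 3.43 + 4.05 = 20.28 m.
Σ(b_i/K_i) = 12.8/0.0384 + 3.43/6.50 + 4.05/0.977 = 338.0 d.
K_eq = L / Σ(b_i/K_i) = 20.28 / 338.0 = 0.06000 m/day.

0.0600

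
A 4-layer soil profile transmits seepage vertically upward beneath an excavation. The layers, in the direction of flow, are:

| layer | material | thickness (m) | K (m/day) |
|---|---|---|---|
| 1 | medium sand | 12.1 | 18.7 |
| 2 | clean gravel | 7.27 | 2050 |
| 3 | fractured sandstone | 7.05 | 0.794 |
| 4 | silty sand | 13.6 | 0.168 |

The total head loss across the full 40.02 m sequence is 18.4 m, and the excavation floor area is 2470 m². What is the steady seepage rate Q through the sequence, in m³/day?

Flow is perpendicular to layering, so the layers act in series and the equivalent K is the thickness-weighted harmonic mean.
Total thickness L = 12.1 + 7.27 + 7.05 + 13.6 = 40.02 m.
Σ(b_i/K_i) = 12.1/18.7 + 7.27/2050 + 7.05/0.794 + 13.6/0.168 = 90.48 d.
K_eq = L / Σ(b_i/K_i) = 40.02 / 90.48 = 0.4423 m/day.
Q = K_eq · A · (Δh/L) = 0.4423 × 2470 × (18.4/40.02) = 502.3 m³/day.

502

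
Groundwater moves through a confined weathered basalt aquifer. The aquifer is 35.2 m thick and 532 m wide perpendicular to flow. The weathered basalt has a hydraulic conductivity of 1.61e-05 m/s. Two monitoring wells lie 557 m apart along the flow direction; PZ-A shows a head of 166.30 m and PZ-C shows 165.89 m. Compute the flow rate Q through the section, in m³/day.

19.2

Convert K: 1.61e-05 m/s × 86400 = 1.391 m/day.
Cross-sectional area A = 532 × 35.2 = 18726 m².
Hydraulic gradient i = (166.30 − 165.89) / 557 = 0.41 / 557 = 0.0007361.
Darcy's law: Q = K · A · i = 1.391 × 18726 × 0.0007361 = 19.17 m³/day.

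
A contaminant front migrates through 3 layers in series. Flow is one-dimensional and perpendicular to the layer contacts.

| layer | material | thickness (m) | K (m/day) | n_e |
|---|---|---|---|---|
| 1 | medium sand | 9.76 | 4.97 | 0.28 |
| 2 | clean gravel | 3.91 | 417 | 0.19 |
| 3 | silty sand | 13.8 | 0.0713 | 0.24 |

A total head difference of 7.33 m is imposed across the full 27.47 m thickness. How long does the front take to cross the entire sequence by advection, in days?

With flow normal to the layers, continuity requires the same specific discharge q through every layer.
Σ(b_i/K_i) = 9.76/4.97 + 3.91/417 + 13.8/0.0713 = 195.5 d.
q = Δh / Σ(b_i/K_i) = 7.33 / 195.5 = 0.03749 m/day.
In each layer the seepage velocity is v_i = q/n_i, so the layer transit time is t_i = b_i·n_i / q:
  layer 1 (medium sand): t_1 = 9.76 × 0.28 / 0.03749 = 72.90 d
  layer 2 (clean gravel): t_2 = 3.91 × 0.19 / 0.03749 = 19.82 d
  layer 3 (silty sand): t_3 = 13.8 × 0.24 / 0.03749 = 88.34 d
Total t = Σ t_i = 181.1 days.

181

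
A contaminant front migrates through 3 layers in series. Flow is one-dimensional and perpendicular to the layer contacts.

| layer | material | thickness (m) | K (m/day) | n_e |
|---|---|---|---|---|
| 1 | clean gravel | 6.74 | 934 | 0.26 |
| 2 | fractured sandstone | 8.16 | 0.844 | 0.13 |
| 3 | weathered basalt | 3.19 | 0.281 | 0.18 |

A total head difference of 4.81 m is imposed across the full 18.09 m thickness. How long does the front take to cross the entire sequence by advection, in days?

With flow normal to the layers, continuity requires the same specific discharge q through every layer.
Σ(b_i/K_i) = 6.74/934 + 8.16/0.844 + 3.19/0.281 = 21.03 d.
q = Δh / Σ(b_i/K_i) = 4.81 / 21.03 = 0.2287 m/day.
In each layer the seepage velocity is v_i = q/n_i, so the layer transit time is t_i = b_i·n_i / q:
  layer 1 (clean gravel): t_1 = 6.74 × 0.26 / 0.2287 = 7.661 d
  layer 2 (fractured sandstone): t_2 = 8.16 × 0.13 / 0.2287 = 4.637 d
  layer 3 (weathered basalt): t_3 = 3.19 × 0.18 / 0.2287 = 2.510 d
Total t = Σ t_i = 14.81 days.

14.8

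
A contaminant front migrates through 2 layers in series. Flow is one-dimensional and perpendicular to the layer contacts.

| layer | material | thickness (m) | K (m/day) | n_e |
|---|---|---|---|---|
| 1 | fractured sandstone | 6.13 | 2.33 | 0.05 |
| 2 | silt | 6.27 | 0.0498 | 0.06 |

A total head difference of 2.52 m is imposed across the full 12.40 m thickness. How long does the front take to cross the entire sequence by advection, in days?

With flow normal to the layers, continuity requires the same specific discharge q through every layer.
Σ(b_i/K_i) = 6.13/2.33 + 6.27/0.0498 = 128.5 d.
q = Δh / Σ(b_i/K_i) = 2.52 / 128.5 = 0.01961 m/day.
In each layer the seepage velocity is v_i = q/n_i, so the layer transit time is t_i = b_i·n_i / q:
  layer 1 (fractured sandstone): t_1 = 6.13 × 0.05 / 0.01961 = 15.63 d
  layer 2 (silt): t_2 = 6.27 × 0.06 / 0.01961 = 19.19 d
Total t = Σ t_i = 34.82 days.

34.8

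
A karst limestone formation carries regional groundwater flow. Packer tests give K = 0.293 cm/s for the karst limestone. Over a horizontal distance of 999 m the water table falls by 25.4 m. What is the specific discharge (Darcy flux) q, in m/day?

Convert K: 0.293 cm/s × 864 = 253.2 m/day.
Hydraulic gradient i = Δh / L = 25.4 / 999 = 0.02543.
Specific discharge q = K · i = 253.2 × 0.02543 = 6.436 m/day.

6.44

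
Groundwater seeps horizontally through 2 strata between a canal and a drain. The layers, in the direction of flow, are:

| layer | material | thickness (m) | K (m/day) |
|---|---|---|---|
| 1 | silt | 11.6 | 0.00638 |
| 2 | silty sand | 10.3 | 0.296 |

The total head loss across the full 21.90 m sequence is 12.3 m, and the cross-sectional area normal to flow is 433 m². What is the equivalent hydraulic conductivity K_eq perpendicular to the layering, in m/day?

0.0118

Flow is perpendicular to layering, so the layers act in series and the equivalent K is the thickness-weighted harmonic mean.
Total thickness L = 11.6 + 10.3 = 21.90 m.
Σ(b_i/K_i) = 11.6/0.00638 + 10.3/0.296 = 1853 d.
K_eq = L / Σ(b_i/K_i) = 21.90 / 1853 = 0.01182 m/day.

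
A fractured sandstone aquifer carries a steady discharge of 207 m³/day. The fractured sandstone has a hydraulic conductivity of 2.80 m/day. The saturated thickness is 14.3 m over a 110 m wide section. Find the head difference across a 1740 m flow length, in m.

81.8

Cross-sectional area A = 110 × 14.3 = 1573 m².
From Q = K·A·i, i = Q / (K·A) = 207 / (2.800 × 1573) = 0.04700.
Head loss Δh = i · L = 0.04700 × 1740 = 81.78 m.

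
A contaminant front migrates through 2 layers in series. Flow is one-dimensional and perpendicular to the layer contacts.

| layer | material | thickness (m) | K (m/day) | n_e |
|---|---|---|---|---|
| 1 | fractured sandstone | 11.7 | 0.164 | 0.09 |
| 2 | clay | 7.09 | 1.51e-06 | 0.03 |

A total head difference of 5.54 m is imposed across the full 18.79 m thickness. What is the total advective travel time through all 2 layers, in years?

2940

With flow normal to the layers, continuity requires the same specific discharge q through every layer.
Σ(b_i/K_i) = 11.7/0.164 + 7.09/1.51e-06 = 4.695e+06 d.
q = Δh / Σ(b_i/K_i) = 5.54 / 4.695e+06 = 1.180e-06 m/day.
In each layer the seepage velocity is v_i = q/n_i, so the layer transit time is t_i = b_i·n_i / q:
  layer 1 (fractured sandstone): t_1 = 11.7 × 0.09 / 1.180e-06 = 8.925e+05 d
  layer 2 (clay): t_2 = 7.09 × 0.03 / 1.180e-06 = 1.803e+05 d
Total t = Σ t_i = 1.073e+06 days = 2937 years.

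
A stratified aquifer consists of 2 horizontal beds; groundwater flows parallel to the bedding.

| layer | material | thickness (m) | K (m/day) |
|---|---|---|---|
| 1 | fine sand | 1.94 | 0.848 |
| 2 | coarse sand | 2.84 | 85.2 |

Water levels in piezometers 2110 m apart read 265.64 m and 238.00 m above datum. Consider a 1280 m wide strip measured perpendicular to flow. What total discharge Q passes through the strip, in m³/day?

Flow is parallel to layering, so each bed carries its own Darcy discharge and the transmissivities add.
Σ(K_i·b_i) = 0.848×1.94 + 85.2×2.84 = 243.6 m²/day.
Hydraulic gradient i = (265.64 − 238.00) / 2110 = 27.64 / 2110 = 0.01310.
Q = Σ(K_i·b_i) · W · i = 243.6 × 1280 × 0.01310 = 4085 m³/day.

4080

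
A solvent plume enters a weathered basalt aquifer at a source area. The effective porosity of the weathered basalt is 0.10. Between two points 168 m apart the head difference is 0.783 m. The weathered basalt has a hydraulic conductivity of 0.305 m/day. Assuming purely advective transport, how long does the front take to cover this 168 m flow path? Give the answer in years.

Hydraulic gradient i = Δh / L = 0.783 / 168 = 0.004661.
Darcy flux q = K · i = 0.3050 × 0.004661 = 0.001422 m/day.
Seepage velocity v = q / n_e = 0.001422 / 0.10 = 0.01422 m/day.
Travel time t = L / v = 168 / 0.01422 = 11818 days = 32.36 years.

32.4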